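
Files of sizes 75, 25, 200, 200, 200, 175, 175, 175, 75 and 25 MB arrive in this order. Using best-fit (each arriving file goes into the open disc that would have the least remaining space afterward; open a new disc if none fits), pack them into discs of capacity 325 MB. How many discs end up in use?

  75 → disc 1 (new)  [load 75/325]
  25 → disc 1  [load 100/325]
  200 → disc 1  [load 300/325]
  200 → disc 2 (new)  [load 200/325]
  200 → disc 3 (new)  [load 200/325]
  175 → disc 4 (new)  [load 175/325]
  175 → disc 5 (new)  [load 175/325]
  175 → disc 6 (new)  [load 175/325]
  75 → disc 2  [load 275/325]
  25 → disc 1  [load 325/325]
6 discs opened.

6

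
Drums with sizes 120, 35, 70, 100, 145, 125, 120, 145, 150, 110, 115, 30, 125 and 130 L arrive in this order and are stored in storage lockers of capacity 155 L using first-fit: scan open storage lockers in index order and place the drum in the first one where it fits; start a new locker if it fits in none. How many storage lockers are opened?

  120 → locker 1 (new)  [load 120/155]
  35 → locker 1  [load 155/155]
  70 → locker 2 (new)  [load 70/155]
  100 → locker 3 (new)  [load 100/155]
  145 → locker 4 (new)  [load 145/155]
  125 → locker 5 (new)  [load 125/155]
  120 → locker 6 (new)  [load 120/155]
  145 → locker 7 (new)  [load 145/155]
  150 → locker 8 (new)  [load 150/155]
  110 → locker 9 (new)  [load 110/155]
  115 → locker 10 (new)  [load 115/155]
  30 → locker 2  [load 100/155]
  125 → locker 11 (new)  [load 125/155]
  130 → locker 12 (new)  [load 130/155]
12 storage lockers opened.

12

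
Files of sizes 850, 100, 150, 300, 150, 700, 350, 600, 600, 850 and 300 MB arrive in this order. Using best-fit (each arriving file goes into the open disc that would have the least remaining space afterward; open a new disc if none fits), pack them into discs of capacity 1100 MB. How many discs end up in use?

  850 → disc 1 (new)  [load 850/1100]
  100 → disc 1  [load 950/1100]
  150 → disc 1  [load 1100/1100]
  300 → disc 2 (new)  [load 300/1100]
  150 → disc 2  [load 450/1100]
  700 → disc 3 (new)  [load 700/1100]
  350 → disc 3  [load 1050/1100]
  600 → disc 2  [load 1050/1100]
  600 → disc 4 (new)  [load 600/1100]
  850 → disc 5 (new)  [load 850/1100]
  300 → disc 4  [load 900/1100]
5 discs opened.

5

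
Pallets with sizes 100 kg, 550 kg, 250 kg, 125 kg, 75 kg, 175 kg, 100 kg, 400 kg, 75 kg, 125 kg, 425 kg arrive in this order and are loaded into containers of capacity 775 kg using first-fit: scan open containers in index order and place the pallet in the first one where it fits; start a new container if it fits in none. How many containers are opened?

4

  100 → container 1 (new)  [load 100/775]
  550 → container 1  [load 650/775]
  250 → container 2 (new)  [load 250/775]
  125 → container 1  [load 775/775]
  75 → container 2  [load 325/775]
  175 → container 2  [load 500/775]
  100 → container 2  [load 600/775]
  400 → container 3 (new)  [load 400/775]
  75 → container 2  [load 675/775]
  125 → container 3  [load 525/775]
  425 → container 4 (new)  [load 425/775]
4 containers opened.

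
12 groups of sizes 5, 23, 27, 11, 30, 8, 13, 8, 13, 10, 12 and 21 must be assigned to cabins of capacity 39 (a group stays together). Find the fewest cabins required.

5

Total = 30 + 27 + 23 + 21 + 13 + 13 + 12 + 11 + 10 + 8 + 8 + 5 = 181.
Lower bound: ⌈181/39⌉ = 5 cabins.
A packing using 5 cabins:
  cabin 1: 30 + 8 = 38
  cabin 2: 27 + 12 = 39
  cabin 3: 23 + 13 = 36
  cabin 4: 21 + 13 + 5 = 39
  cabin 5: 11 + 10 + 8 = 29
This matches the lower bound, so 5 is optimal.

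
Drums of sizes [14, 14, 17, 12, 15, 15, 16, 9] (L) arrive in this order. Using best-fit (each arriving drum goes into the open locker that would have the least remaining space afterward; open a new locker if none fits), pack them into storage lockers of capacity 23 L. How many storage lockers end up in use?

  14 → locker 1 (new)  [load 14/23]
  14 → locker 2 (new)  [load 14/23]
  17 → locker 3 (new)  [load 17/23]
  12 → locker 4 (new)  [load 12/23]
  15 → locker 5 (new)  [load 15/23]
  15 → locker 6 (new)  [load 15/23]
  16 → locker 7 (new)  [load 16/23]
  9 → locker 1  [load 23/23]
7 storage lockers opened.

7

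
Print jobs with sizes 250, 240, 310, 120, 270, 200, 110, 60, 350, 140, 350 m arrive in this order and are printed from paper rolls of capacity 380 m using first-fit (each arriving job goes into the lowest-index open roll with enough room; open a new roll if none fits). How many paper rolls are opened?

7

  250 → roll 1 (new)  [load 250/380]
  240 → roll 2 (new)  [load 240/380]
  310 → roll 3 (new)  [load 310/380]
  120 → roll 1  [load 370/380]
  270 → roll 4 (new)  [load 270/380]
  200 → roll 5 (new)  [load 200/380]
  110 → roll 2  [load 350/380]
  60 → roll 3  [load 370/380]
  350 → roll 6 (new)  [load 350/380]
  140 → roll 5  [load 340/380]
  350 → roll 7 (new)  [load 350/380]
7 paper rolls opened.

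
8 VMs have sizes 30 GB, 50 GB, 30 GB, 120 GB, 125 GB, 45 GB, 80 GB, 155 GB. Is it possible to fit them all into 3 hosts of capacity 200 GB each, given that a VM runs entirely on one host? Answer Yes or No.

Total = 635 GB; ⌈635/200⌉ = 4.
At least 4 hosts are required, but only 3 are allowed.

No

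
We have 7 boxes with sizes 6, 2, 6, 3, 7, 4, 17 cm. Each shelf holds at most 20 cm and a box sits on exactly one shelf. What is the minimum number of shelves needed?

3

Total = 17 + 7 + 6 + 6 + 4 + 3 + 2 = 45 cm.
Lower bound: ⌈45/20⌉ = 3 shelves.
A packing using 3 shelves:
  shelf 1: 17 + 3 = 20
  shelf 2: 7 + 6 + 6 = 19
  shelf 3: 4 + 2 = 6
This matches the lower bound, so 3 is optimal.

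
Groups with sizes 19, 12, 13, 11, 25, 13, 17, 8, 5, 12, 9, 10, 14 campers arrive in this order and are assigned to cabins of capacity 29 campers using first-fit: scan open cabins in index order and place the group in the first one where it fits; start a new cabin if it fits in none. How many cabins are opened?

  19 → cabin 1 (new)  [load 19/29]
  12 → cabin 2 (new)  [load 12/29]
  13 → cabin 2  [load 25/29]
  11 → cabin 3 (new)  [load 11/29]
  25 → cabin 4 (new)  [load 25/29]
  13 → cabin 3  [load 24/29]
  17 → cabin 5 (new)  [load 17/29]
  8 → cabin 1  [load 27/29]
  5 → cabin 3  [load 29/29]
  12 → cabin 5  [load 29/29]
  9 → cabin 6 (new)  [load 9/29]
  10 → cabin 6  [load 19/29]
  14 → cabin 7 (new)  [load 14/29]
7 cabins opened.

7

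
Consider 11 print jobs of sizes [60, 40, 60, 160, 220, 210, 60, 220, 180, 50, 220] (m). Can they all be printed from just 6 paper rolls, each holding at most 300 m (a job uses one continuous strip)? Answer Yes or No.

A valid assignment using 6 paper rolls:
  roll 1: 220 + 60 = 280
  roll 2: 220 + 60 = 280
  roll 3: 220 + 60 = 280
  roll 4: 210 + 50 + 40 = 300
  roll 5: 180 = 180
  roll 6: 160 = 160
Every load is within 300 m, so 6 paper rolls suffice.

Yes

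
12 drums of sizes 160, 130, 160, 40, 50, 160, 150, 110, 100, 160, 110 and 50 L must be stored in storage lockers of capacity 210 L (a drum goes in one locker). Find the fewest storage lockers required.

8

Total = 160 + 160 + 160 + 160 + 150 + 130 + 110 + 110 + 100 + 50 + 50 + 40 = 1380 L.
Lower bound: ⌈1380/210⌉ = 7 storage lockers.
Also, 8 drums each exceed 105 L, and no two of those can share a locker, so at least 8 storage lockers are needed.
A packing using 8 storage lockers:
  locker 1: 160 + 50 = 210
  locker 2: 160 + 50 = 210
  locker 3: 160 + 40 = 200
  locker 4: 160 = 160
  locker 5: 150 = 150
  locker 6: 130 = 130
  locker 7: 110 + 100 = 210
  locker 8: 110 = 110
This matches the lower bound, so 8 is optimal.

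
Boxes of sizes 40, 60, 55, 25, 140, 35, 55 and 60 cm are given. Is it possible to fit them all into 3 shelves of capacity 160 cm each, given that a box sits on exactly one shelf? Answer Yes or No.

No

Total = 470 cm; ⌈470/160⌉ = 3.
The bound of 3 does not rule out 3, but exhaustive search shows no assignment into 3 shelves of capacity 160 cm exists — the minimum is 4.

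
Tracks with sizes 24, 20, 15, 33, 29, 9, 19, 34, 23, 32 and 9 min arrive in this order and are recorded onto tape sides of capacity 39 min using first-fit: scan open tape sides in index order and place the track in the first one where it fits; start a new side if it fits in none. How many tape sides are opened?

  24 → side 1 (new)  [load 24/39]
  20 → side 2 (new)  [load 20/39]
  15 → side 1  [load 39/39]
  33 → side 3 (new)  [load 33/39]
  29 → side 4 (new)  [load 29/39]
  9 → side 2  [load 29/39]
  19 → side 5 (new)  [load 19/39]
  34 → side 6 (new)  [load 34/39]
  23 → side 7 (new)  [load 23/39]
  32 → side 8 (new)  [load 32/39]
  9 → side 2  [load 38/39]
8 tape sides opened.

8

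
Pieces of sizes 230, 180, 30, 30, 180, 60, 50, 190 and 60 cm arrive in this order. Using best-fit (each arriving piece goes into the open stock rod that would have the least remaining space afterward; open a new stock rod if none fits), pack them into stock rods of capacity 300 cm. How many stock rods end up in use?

  230 → stock rod 1 (new)  [load 230/300]
  180 → stock rod 2 (new)  [load 180/300]
  30 → stock rod 1  [load 260/300]
  30 → stock rod 1  [load 290/300]
  180 → stock rod 3 (new)  [load 180/300]
  60 → stock rod 2  [load 240/300]
  50 → stock rod 2  [load 290/300]
  190 → stock rod 4 (new)  [load 190/300]
  60 → stock rod 4  [load 250/300]
4 stock rods opened.

4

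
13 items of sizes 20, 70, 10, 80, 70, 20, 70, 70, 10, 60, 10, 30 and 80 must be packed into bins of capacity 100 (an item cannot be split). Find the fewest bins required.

7

Total = 80 + 80 + 70 + 70 + 70 + 70 + 60 + 30 + 20 + 20 + 10 + 10 + 10 = 600.
Lower bound: ⌈600/100⌉ = 6 bins.
Also, 7 items each exceed 50, and no two of those can share a bin, so at least 7 bins are needed.
A packing using 7 bins:
  bin 1: 80 + 20 = 100
  bin 2: 80 + 20 = 100
  bin 3: 70 + 30 = 100
  bin 4: 70 + 10 + 10 + 10 = 100
  bin 5: 70 = 70
  bin 6: 70 = 70
  bin 7: 60 = 60
This matches the lower bound, so 7 is optimal.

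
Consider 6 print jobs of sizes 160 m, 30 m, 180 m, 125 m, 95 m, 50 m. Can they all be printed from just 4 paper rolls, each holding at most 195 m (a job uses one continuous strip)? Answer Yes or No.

A valid assignment using 4 paper rolls:
  roll 1: 180 = 180
  roll 2: 160 + 30 = 190
  roll 3: 125 + 50 = 175
  roll 4: 95 = 95
Every load is within 195 m, so 4 paper rolls suffice.

Yes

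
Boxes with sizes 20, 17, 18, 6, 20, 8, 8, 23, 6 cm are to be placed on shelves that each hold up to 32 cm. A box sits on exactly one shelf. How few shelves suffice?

5

Total = 23 + 20 + 20 + 18 + 17 + 8 + 8 + 6 + 6 = 126 cm.
Lower bound: ⌈126/32⌉ = 4 shelves.
Also, 5 boxes each exceed 16 cm, and no two of those can share a shelf, so at least 5 shelves are needed.
A packing using 5 shelves:
  shelf 1: 23 + 8 = 31
  shelf 2: 20 + 8 = 28
  shelf 3: 20 + 6 + 6 = 32
  shelf 4: 18 = 18
  shelf 5: 17 = 17
This matches the lower bound, so 5 is optimal.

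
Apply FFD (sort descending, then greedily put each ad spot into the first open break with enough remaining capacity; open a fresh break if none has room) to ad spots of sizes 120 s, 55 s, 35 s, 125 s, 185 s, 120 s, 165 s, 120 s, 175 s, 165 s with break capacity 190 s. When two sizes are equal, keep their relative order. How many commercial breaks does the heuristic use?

Sorted descending: 185, 175, 165, 165, 125, 120, 120, 120, 55, 35.
  185 → break 1 (new)  [load 185/190]
  175 → break 2 (new)  [load 175/190]
  165 → break 3 (new)  [load 165/190]
  165 → break 4 (new)  [load 165/190]
  125 → break 5 (new)  [load 125/190]
  120 → break 6 (new)  [load 120/190]
  120 → break 7 (new)  [load 120/190]
  120 → break 8 (new)  [load 120/190]
  55 → break 5  [load 180/190]
  35 → break 6  [load 155/190]
8 commercial breaks opened.

8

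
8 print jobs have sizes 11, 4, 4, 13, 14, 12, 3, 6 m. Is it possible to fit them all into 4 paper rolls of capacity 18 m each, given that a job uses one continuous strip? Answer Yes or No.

A valid assignment using 4 paper rolls:
  roll 1: 14 + 4 = 18
  roll 2: 13 + 4 = 17
  roll 3: 12 + 6 = 18
  roll 4: 11 + 3 = 14
Every load is within 18 m, so 4 paper rolls suffice.

Yes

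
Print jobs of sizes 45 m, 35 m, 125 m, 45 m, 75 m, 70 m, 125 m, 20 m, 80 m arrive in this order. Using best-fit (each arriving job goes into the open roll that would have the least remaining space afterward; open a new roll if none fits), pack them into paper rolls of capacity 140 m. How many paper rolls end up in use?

6

  45 → roll 1 (new)  [load 45/140]
  35 → roll 1  [load 80/140]
  125 → roll 2 (new)  [load 125/140]
  45 → roll 1  [load 125/140]
  75 → roll 3 (new)  [load 75/140]
  70 → roll 4 (new)  [load 70/140]
  125 → roll 5 (new)  [load 125/140]
  20 → roll 3  [load 95/140]
  80 → roll 6 (new)  [load 80/140]
6 paper rolls opened.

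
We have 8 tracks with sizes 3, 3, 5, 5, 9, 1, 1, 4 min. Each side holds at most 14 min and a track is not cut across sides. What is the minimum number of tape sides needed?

3

Total = 9 + 5 + 5 + 4 + 3 + 3 + 1 + 1 = 31 min.
Lower bound: ⌈31/14⌉ = 3 tape sides.
A packing using 3 tape sides:
  side 1: 9 + 5 = 14
  side 2: 5 + 4 + 3 + 1 + 1 = 14
  side 3: 3 = 3
This matches the lower bound, so 3 is optimal.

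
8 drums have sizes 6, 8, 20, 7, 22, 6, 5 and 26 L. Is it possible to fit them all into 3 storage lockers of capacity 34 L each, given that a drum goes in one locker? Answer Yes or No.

Yes

A valid assignment using 3 storage lockers:
  locker 1: 26 + 8 = 34
  locker 2: 22 + 7 + 5 = 34
  locker 3: 20 + 6 + 6 = 32
Every load is within 34 L, so 3 storage lockers suffice.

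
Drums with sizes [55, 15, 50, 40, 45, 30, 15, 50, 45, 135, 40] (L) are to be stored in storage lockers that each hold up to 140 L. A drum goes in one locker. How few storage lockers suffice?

4

Total = 135 + 55 + 50 + 50 + 45 + 45 + 40 + 40 + 30 + 15 + 15 = 520 L.
Lower bound: ⌈520/140⌉ = 4 storage lockers.
A packing using 4 storage lockers:
  locker 1: 135 = 135
  locker 2: 55 + 50 + 30 = 135
  locker 3: 50 + 45 + 45 = 140
  locker 4: 40 + 40 + 15 + 15 = 110
This matches the lower bound, so 4 is optimal.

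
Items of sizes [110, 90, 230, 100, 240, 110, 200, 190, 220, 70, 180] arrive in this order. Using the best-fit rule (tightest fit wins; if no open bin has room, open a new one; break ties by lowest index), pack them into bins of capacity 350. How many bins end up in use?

7

  110 → bin 1 (new)  [load 110/350]
  90 → bin 1  [load 200/350]
  230 → bin 2 (new)  [load 230/350]
  100 → bin 2  [load 330/350]
  240 → bin 3 (new)  [load 240/350]
  110 → bin 3  [load 350/350]
  200 → bin 4 (new)  [load 200/350]
  190 → bin 5 (new)  [load 190/350]
  220 → bin 6 (new)  [load 220/350]
  70 → bin 6  [load 290/350]
  180 → bin 7 (new)  [load 180/350]
7 bins opened.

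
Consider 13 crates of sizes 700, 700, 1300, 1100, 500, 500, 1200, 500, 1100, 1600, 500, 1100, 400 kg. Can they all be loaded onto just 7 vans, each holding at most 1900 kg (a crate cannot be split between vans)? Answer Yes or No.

Yes

A valid assignment using 7 vans:
  van 1: 1600 = 1600
  van 2: 1300 + 500 = 1800
  van 3: 1200 + 700 = 1900
  van 4: 1100 + 700 = 1800
  van 5: 1100 + 500 = 1600
  van 6: 1100 + 500 = 1600
  van 7: 500 + 400 = 900
Every load is within 1900 kg, so 7 vans suffice.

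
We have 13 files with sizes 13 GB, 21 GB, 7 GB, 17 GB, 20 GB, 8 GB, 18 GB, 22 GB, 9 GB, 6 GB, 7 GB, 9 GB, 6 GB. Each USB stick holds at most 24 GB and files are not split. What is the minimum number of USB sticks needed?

8

Total = 22 + 21 + 20 + 18 + 17 + 13 + 9 + 9 + 8 + 7 + 7 + 6 + 6 = 163 GB.
Lower bound: ⌈163/24⌉ = 7 USB sticks.
A packing using 8 USB sticks:
  USB stick 1: 22 = 22
  USB stick 2: 21 = 21
  USB stick 3: 20 = 20
  USB stick 4: 18 + 6 = 24
  USB stick 5: 17 + 7 = 24
  USB stick 6: 13 + 9 = 22
  USB stick 7: 9 + 8 + 7 = 24
  USB stick 8: 6 = 6
No arrangement into 7 USB sticks stays within capacity, so 8 is optimal.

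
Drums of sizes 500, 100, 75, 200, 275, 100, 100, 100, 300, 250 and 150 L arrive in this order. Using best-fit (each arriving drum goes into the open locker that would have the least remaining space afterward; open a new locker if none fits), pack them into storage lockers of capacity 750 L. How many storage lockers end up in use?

4

  500 → locker 1 (new)  [load 500/750]
  100 → locker 1  [load 600/750]
  75 → locker 1  [load 675/750]
  200 → locker 2 (new)  [load 200/750]
  275 → locker 2  [load 475/750]
  100 → locker 2  [load 575/750]
  100 → locker 2  [load 675/750]
  100 → locker 3 (new)  [load 100/750]
  300 → locker 3  [load 400/750]
  250 → locker 3  [load 650/750]
  150 → locker 4 (new)  [load 150/750]
4 storage lockers opened.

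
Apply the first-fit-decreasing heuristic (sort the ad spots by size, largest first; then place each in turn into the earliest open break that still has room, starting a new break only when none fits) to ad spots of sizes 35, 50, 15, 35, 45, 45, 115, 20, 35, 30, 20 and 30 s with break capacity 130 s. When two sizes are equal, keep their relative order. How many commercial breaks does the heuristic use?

4

Sorted descending: 115, 50, 45, 45, 35, 35, 35, 30, 30, 20, 20, 15.
  115 → break 1 (new)  [load 115/130]
  50 → break 2 (new)  [load 50/130]
  45 → break 2  [load 95/130]
  45 → break 3 (new)  [load 45/130]
  35 → break 2  [load 130/130]
  35 → break 3  [load 80/130]
  35 → break 3  [load 115/130]
  30 → break 4 (new)  [load 30/130]
  30 → break 4  [load 60/130]
  20 → break 4  [load 80/130]
  20 → break 4  [load 100/130]
  15 → break 1  [load 130/130]
4 commercial breaks opened.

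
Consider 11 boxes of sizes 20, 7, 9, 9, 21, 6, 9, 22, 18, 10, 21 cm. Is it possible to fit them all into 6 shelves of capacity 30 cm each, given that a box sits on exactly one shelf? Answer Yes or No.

A valid assignment using 6 shelves:
  shelf 1: 22 + 7 = 29
  shelf 2: 21 + 9 = 30
  shelf 3: 21 + 9 = 30
  shelf 4: 20 + 10 = 30
  shelf 5: 18 + 9 = 27
  shelf 6: 6 = 6
Every load is within 30 cm, so 6 shelves suffice.

Yes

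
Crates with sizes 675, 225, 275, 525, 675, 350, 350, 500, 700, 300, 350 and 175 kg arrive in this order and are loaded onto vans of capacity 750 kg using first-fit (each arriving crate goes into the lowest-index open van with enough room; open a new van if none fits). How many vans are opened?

  675 → van 1 (new)  [load 675/750]
  225 → van 2 (new)  [load 225/750]
  275 → van 2  [load 500/750]
  525 → van 3 (new)  [load 525/750]
  675 → van 4 (new)  [load 675/750]
  350 → van 5 (new)  [load 350/750]
  350 → van 5  [load 700/750]
  500 → van 6 (new)  [load 500/750]
  700 → van 7 (new)  [load 700/750]
  300 → van 8 (new)  [load 300/750]
  350 → van 8  [load 650/750]
  175 → van 2  [load 675/750]
8 vans opened.

8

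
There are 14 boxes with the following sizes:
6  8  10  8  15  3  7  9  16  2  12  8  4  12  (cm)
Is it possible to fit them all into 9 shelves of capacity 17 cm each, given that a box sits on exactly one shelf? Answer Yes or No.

Yes

A valid assignment using 8 shelves:
  shelf 1: 16 = 16
  shelf 2: 15 + 2 = 17
  shelf 3: 12 + 4 = 16
  shelf 4: 12 + 3 = 15
  shelf 5: 10 + 7 = 17
  shelf 6: 9 + 8 = 17
  shelf 7: 8 + 8 = 16
  shelf 8: 6 = 6
That uses only 8 ≤ 9, so 9 shelves are enough.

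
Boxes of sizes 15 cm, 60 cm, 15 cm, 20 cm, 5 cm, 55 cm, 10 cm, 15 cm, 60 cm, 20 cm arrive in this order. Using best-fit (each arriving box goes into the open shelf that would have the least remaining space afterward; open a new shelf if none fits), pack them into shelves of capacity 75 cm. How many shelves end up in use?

4

  15 → shelf 1 (new)  [load 15/75]
  60 → shelf 1  [load 75/75]
  15 → shelf 2 (new)  [load 15/75]
  20 → shelf 2  [load 35/75]
  5 → shelf 2  [load 40/75]
  55 → shelf 3 (new)  [load 55/75]
  10 → shelf 3  [load 65/75]
  15 → shelf 2  [load 55/75]
  60 → shelf 4 (new)  [load 60/75]
  20 → shelf 2  [load 75/75]
4 shelves opened.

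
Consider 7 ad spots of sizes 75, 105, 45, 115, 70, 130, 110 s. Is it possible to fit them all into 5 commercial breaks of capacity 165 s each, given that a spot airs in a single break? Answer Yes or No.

A valid assignment using 5 commercial breaks:
  break 1: 130 = 130
  break 2: 115 + 45 = 160
  break 3: 110 = 110
  break 4: 105 = 105
  break 5: 75 + 70 = 145
Every load is within 165 s, so 5 commercial breaks suffice.

Yes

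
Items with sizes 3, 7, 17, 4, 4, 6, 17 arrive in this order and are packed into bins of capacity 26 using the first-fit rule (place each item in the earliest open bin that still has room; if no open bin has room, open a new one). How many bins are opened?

  3 → bin 1 (new)  [load 3/26]
  7 → bin 1  [load 10/26]
  17 → bin 2 (new)  [load 17/26]
  4 → bin 1  [load 14/26]
  4 → bin 1  [load 18/26]
  6 → bin 1  [load 24/26]
  17 → bin 3 (new)  [load 17/26]
3 bins opened.

3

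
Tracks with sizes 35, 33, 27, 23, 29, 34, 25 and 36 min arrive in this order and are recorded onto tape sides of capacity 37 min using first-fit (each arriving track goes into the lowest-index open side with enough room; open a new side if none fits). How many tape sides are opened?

8

  35 → side 1 (new)  [load 35/37]
  33 → side 2 (new)  [load 33/37]
  27 → side 3 (new)  [load 27/37]
  23 → side 4 (new)  [load 23/37]
  29 → side 5 (new)  [load 29/37]
  34 → side 6 (new)  [load 34/37]
  25 → side 7 (new)  [load 25/37]
  36 → side 8 (new)  [load 36/37]
8 tape sides opened.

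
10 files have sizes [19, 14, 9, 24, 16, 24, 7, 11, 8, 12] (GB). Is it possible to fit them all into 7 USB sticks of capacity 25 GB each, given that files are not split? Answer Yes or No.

Yes

A valid assignment using 7 USB sticks:
  USB stick 1: 24 = 24
  USB stick 2: 24 = 24
  USB stick 3: 19 = 19
  USB stick 4: 16 + 9 = 25
  USB stick 5: 14 + 11 = 25
  USB stick 6: 12 + 8 = 20
  USB stick 7: 7 = 7
Every load is within 25 GB, so 7 USB sticks suffice.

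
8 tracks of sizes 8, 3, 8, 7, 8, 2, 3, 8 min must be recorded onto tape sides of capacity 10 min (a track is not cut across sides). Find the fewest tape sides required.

6

Total = 8 + 8 + 8 + 8 + 7 + 3 + 3 + 2 = 47 min.
Lower bound: ⌈47/10⌉ = 5 tape sides.
A packing using 6 tape sides:
  side 1: 8 + 2 = 10
  side 2: 8 = 8
  side 3: 8 = 8
  side 4: 8 = 8
  side 5: 7 + 3 = 10
  side 6: 3 = 3
No arrangement into 5 tape sides stays within capacity, so 6 is optimal.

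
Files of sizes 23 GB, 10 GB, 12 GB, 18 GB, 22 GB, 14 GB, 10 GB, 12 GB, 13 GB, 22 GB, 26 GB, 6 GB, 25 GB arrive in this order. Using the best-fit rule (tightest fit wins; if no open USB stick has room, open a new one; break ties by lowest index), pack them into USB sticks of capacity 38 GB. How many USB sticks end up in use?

  23 → USB stick 1 (new)  [load 23/38]
  10 → USB stick 1  [load 33/38]
  12 → USB stick 2 (new)  [load 12/38]
  18 → USB stick 2  [load 30/38]
  22 → USB stick 3 (new)  [load 22/38]
  14 → USB stick 3  [load 36/38]
  10 → USB stick 4 (new)  [load 10/38]
  12 → USB stick 4  [load 22/38]
  13 → USB stick 4  [load 35/38]
  22 → USB stick 5 (new)  [load 22/38]
  26 → USB stick 6 (new)  [load 26/38]
  6 → USB stick 2  [load 36/38]
  25 → USB stick 7 (new)  [load 25/38]
7 USB sticks opened.

7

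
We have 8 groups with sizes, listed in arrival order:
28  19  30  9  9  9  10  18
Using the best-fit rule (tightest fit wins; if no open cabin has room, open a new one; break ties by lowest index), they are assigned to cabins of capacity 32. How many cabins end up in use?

  28 → cabin 1 (new)  [load 28/32]
  19 → cabin 2 (new)  [load 19/32]
  30 → cabin 3 (new)  [load 30/32]
  9 → cabin 2  [load 28/32]
  9 → cabin 4 (new)  [load 9/32]
  9 → cabin 4  [load 18/32]
  10 → cabin 4  [load 28/32]
  18 → cabin 5 (new)  [load 18/32]
5 cabins opened.

5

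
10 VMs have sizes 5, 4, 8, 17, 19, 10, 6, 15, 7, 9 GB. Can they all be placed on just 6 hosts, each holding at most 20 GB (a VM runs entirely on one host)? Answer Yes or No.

A valid assignment using 6 hosts:
  host 1: 19 = 19
  host 2: 17 = 17
  host 3: 15 + 5 = 20
  host 4: 10 + 9 = 19
  host 5: 8 + 7 + 4 = 19
  host 6: 6 = 6
Every load is within 20 GB, so 6 hosts suffice.

Yes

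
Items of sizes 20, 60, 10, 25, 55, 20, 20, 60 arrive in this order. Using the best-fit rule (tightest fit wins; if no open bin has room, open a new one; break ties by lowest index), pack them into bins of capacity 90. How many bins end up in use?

  20 → bin 1 (new)  [load 20/90]
  60 → bin 1  [load 80/90]
  10 → bin 1  [load 90/90]
  25 → bin 2 (new)  [load 25/90]
  55 → bin 2  [load 80/90]
  20 → bin 3 (new)  [load 20/90]
  20 → bin 3  [load 40/90]
  60 → bin 4 (new)  [load 60/90]
4 bins opened.

4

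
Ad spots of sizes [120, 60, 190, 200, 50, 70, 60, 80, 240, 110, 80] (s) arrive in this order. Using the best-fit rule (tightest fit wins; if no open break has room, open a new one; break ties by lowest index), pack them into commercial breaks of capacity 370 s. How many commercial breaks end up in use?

4

  120 → break 1 (new)  [load 120/370]
  60 → break 1  [load 180/370]
  190 → break 1  [load 370/370]
  200 → break 2 (new)  [load 200/370]
  50 → break 2  [load 250/370]
  70 → break 2  [load 320/370]
  60 → break 3 (new)  [load 60/370]
  80 → break 3  [load 140/370]
  240 → break 4 (new)  [load 240/370]
  110 → break 4  [load 350/370]
  80 → break 3  [load 220/370]
4 commercial breaks opened.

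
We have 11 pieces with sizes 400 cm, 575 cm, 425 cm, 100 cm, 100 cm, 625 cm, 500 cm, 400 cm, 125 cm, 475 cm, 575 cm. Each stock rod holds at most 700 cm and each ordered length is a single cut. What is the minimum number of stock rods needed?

8

Total = 625 + 575 + 575 + 500 + 475 + 425 + 400 + 400 + 125 + 100 + 100 = 4300 cm.
Lower bound: ⌈4300/700⌉ = 7 stock rods.
Also, 8 pieces each exceed 350 cm, and no two of those can share a stock rod, so at least 8 stock rods are needed.
A packing using 8 stock rods:
  stock rod 1: 625 = 625
  stock rod 2: 575 + 125 = 700
  stock rod 3: 575 + 100 = 675
  stock rod 4: 500 + 100 = 600
  stock rod 5: 475 = 475
  stock rod 6: 425 = 425
  stock rod 7: 400 = 400
  stock rod 8: 400 = 400
This matches the lower bound, so 8 is optimal.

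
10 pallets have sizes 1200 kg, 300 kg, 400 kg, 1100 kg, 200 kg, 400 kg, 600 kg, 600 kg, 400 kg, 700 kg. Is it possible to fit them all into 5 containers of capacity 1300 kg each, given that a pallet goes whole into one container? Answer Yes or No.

Yes

A valid assignment using 5 containers:
  container 1: 1200 = 1200
  container 2: 1100 + 200 = 1300
  container 3: 700 + 600 = 1300
  container 4: 600 + 400 + 300 = 1300
  container 5: 400 + 400 = 800
Every load is within 1300 kg, so 5 containers suffice.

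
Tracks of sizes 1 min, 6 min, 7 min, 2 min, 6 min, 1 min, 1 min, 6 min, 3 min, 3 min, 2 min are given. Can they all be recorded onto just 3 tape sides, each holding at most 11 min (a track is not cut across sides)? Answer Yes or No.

No

Total = 38 min; ⌈38/11⌉ = 4.
At least 4 tape sides are required, but only 3 are allowed.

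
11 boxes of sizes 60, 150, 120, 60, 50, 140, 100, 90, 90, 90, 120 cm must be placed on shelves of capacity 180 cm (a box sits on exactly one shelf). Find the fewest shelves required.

Total = 150 + 140 + 120 + 120 + 100 + 90 + 90 + 90 + 60 + 60 + 50 = 1070 cm.
Lower bound: ⌈1070/180⌉ = 6 shelves.
A packing using 7 shelves:
  shelf 1: 150 = 150
  shelf 2: 140 = 140
  shelf 3: 120 + 60 = 180
  shelf 4: 120 + 60 = 180
  shelf 5: 100 + 50 = 150
  shelf 6: 90 + 90 = 180
  shelf 7: 90 = 90
No arrangement into 6 shelves stays within capacity, so 7 is optimal.

7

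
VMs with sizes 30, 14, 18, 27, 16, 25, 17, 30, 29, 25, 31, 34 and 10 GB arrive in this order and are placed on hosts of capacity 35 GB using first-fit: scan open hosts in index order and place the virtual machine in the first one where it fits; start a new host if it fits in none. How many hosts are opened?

  30 → host 1 (new)  [load 30/35]
  14 → host 2 (new)  [load 14/35]
  18 → host 2  [load 32/35]
  27 → host 3 (new)  [load 27/35]
  16 → host 4 (new)  [load 16/35]
  25 → host 5 (new)  [load 25/35]
  17 → host 4  [load 33/35]
  30 → host 6 (new)  [load 30/35]
  29 → host 7 (new)  [load 29/35]
  25 → host 8 (new)  [load 25/35]
  31 → host 9 (new)  [load 31/35]
  34 → host 10 (new)  [load 34/35]
  10 → host 5  [load 35/35]
10 hosts opened.

10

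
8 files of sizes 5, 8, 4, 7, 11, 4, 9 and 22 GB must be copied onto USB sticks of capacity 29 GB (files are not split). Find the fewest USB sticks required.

3

Total = 22 + 11 + 9 + 8 + 7 + 5 + 4 + 4 = 70 GB.
Lower bound: ⌈70/29⌉ = 3 USB sticks.
A packing using 3 USB sticks:
  USB stick 1: 22 + 7 = 29
  USB stick 2: 11 + 9 + 8 = 28
  USB stick 3: 5 + 4 + 4 = 13
This matches the lower bound, so 3 is optimal.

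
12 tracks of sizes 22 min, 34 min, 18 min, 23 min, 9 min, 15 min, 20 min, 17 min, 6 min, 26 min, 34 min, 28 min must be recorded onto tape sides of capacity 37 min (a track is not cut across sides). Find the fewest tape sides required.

8

Total = 34 + 34 + 28 + 26 + 23 + 22 + 20 + 18 + 17 + 15 + 9 + 6 = 252 min.
Lower bound: ⌈252/37⌉ = 7 tape sides.
A packing using 8 tape sides:
  side 1: 34 = 34
  side 2: 34 = 34
  side 3: 28 + 9 = 37
  side 4: 26 + 6 = 32
  side 5: 23 = 23
  side 6: 22 + 15 = 37
  side 7: 20 + 17 = 37
  side 8: 18 = 18
No arrangement into 7 tape sides stays within capacity, so 8 is optimal.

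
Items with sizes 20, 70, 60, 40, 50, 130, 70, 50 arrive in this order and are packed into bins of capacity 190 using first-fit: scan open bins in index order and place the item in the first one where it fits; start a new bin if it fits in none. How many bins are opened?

  20 → bin 1 (new)  [load 20/190]
  70 → bin 1  [load 90/190]
  60 → bin 1  [load 150/190]
  40 → bin 1  [load 190/190]
  50 → bin 2 (new)  [load 50/190]
  130 → bin 2  [load 180/190]
  70 → bin 3 (new)  [load 70/190]
  50 → bin 3  [load 120/190]
3 bins opened.

3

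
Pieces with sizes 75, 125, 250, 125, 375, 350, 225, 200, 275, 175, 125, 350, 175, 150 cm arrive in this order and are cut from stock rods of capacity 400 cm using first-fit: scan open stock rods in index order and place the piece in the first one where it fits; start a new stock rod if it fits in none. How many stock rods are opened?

  75 → stock rod 1 (new)  [load 75/400]
  125 → stock rod 1  [load 200/400]
  250 → stock rod 2 (new)  [load 250/400]
  125 → stock rod 1  [load 325/400]
  375 → stock rod 3 (new)  [load 375/400]
  350 → stock rod 4 (new)  [load 350/400]
  225 → stock rod 5 (new)  [load 225/400]
  200 → stock rod 6 (new)  [load 200/400]
  275 → stock rod 7 (new)  [load 275/400]
  175 → stock rod 5  [load 400/400]
  125 → stock rod 2  [load 375/400]
  350 → stock rod 8 (new)  [load 350/400]
  175 → stock rod 6  [load 375/400]
  150 → stock rod 9 (new)  [load 150/400]
9 stock rods opened.

9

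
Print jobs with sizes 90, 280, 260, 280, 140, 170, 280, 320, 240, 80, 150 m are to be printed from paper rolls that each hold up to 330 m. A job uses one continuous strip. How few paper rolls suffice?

Total = 320 + 280 + 280 + 280 + 260 + 240 + 170 + 150 + 140 + 90 + 80 = 2290 m.
Lower bound: ⌈2290/330⌉ = 7 paper rolls.
A packing using 8 paper rolls:
  roll 1: 320 = 320
  roll 2: 280 = 280
  roll 3: 280 = 280
  roll 4: 280 = 280
  roll 5: 260 = 260
  roll 6: 240 + 90 = 330
  roll 7: 170 + 150 = 320
  roll 8: 140 + 80 = 220
No arrangement into 7 paper rolls stays within capacity, so 8 is optimal.

8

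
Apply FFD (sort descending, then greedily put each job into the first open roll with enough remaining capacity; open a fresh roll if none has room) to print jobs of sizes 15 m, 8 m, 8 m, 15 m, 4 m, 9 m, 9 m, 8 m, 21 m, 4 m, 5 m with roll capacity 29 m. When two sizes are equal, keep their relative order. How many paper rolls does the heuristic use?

Sorted descending: 21, 15, 15, 9, 9, 8, 8, 8, 5, 4, 4.
  21 → roll 1 (new)  [load 21/29]
  15 → roll 2 (new)  [load 15/29]
  15 → roll 3 (new)  [load 15/29]
  9 → roll 2  [load 24/29]
  9 → roll 3  [load 24/29]
  8 → roll 1  [load 29/29]
  8 → roll 4 (new)  [load 8/29]
  8 → roll 4  [load 16/29]
  5 → roll 2  [load 29/29]
  4 → roll 3  [load 28/29]
  4 → roll 4  [load 20/29]
4 paper rolls opened.

4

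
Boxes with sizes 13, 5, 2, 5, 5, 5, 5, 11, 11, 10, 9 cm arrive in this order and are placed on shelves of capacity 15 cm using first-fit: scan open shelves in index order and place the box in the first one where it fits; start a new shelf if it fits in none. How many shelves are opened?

  13 → shelf 1 (new)  [load 13/15]
  5 → shelf 2 (new)  [load 5/15]
  2 → shelf 1  [load 15/15]
  5 → shelf 2  [load 10/15]
  5 → shelf 2  [load 15/15]
  5 → shelf 3 (new)  [load 5/15]
  5 → shelf 3  [load 10/15]
  11 → shelf 4 (new)  [load 11/15]
  11 → shelf 5 (new)  [load 11/15]
  10 → shelf 6 (new)  [load 10/15]
  9 → shelf 7 (new)  [load 9/15]
7 shelves opened.

7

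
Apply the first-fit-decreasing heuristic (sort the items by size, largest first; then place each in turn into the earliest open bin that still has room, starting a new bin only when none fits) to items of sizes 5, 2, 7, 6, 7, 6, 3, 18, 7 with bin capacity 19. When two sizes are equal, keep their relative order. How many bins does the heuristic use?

4

Sorted descending: 18, 7, 7, 7, 6, 6, 5, 3, 2.
  18 → bin 1 (new)  [load 18/19]
  7 → bin 2 (new)  [load 7/19]
  7 → bin 2  [load 14/19]
  7 → bin 3 (new)  [load 7/19]
  6 → bin 3  [load 13/19]
  6 → bin 3  [load 19/19]
  5 → bin 2  [load 19/19]
  3 → bin 4 (new)  [load 3/19]
  2 → bin 4  [load 5/19]
4 bins opened.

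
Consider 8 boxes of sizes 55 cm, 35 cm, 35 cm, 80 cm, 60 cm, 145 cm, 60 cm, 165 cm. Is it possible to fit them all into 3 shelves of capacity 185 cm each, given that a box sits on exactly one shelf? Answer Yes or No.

Total = 635 cm; ⌈635/185⌉ = 4.
At least 4 shelves are required, but only 3 are allowed.

No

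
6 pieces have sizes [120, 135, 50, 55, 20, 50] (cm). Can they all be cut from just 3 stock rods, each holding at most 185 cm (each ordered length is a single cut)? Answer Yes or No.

A valid assignment using 3 stock rods:
  stock rod 1: 135 + 50 = 185
  stock rod 2: 120 + 55 = 175
  stock rod 3: 50 + 20 = 70
Every load is within 185 cm, so 3 stock rods suffice.

Yes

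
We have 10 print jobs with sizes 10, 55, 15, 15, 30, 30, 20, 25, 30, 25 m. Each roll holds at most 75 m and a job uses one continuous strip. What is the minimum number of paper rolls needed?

Total = 55 + 30 + 30 + 30 + 25 + 25 + 20 + 15 + 15 + 10 = 255 m.
Lower bound: ⌈255/75⌉ = 4 paper rolls.
A packing using 4 paper rolls:
  roll 1: 55 + 20 = 75
  roll 2: 30 + 30 + 15 = 75
  roll 3: 30 + 25 + 15 = 70
  roll 4: 25 + 10 = 35
This matches the lower bound, so 4 is optimal.

4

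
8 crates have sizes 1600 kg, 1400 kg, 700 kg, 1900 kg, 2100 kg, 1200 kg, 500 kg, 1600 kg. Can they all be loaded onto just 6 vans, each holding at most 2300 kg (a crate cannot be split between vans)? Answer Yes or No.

A valid assignment using 6 vans:
  van 1: 2100 = 2100
  van 2: 1900 = 1900
  van 3: 1600 + 700 = 2300
  van 4: 1600 + 500 = 2100
  van 5: 1400 = 1400
  van 6: 1200 = 1200
Every load is within 2300 kg, so 6 vans suffice.

Yes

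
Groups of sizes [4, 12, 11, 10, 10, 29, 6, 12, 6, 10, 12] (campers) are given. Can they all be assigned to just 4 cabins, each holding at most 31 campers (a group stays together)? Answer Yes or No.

Total = 122 campers; ⌈122/31⌉ = 4.
The bound of 4 does not rule out 4, but exhaustive search shows no assignment into 4 cabins of capacity 31 campers exists — the minimum is 5.

No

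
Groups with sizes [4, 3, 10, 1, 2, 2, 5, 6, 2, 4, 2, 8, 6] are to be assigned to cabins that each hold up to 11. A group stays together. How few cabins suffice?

Total = 10 + 8 + 6 + 6 + 5 + 4 + 4 + 3 + 2 + 2 + 2 + 2 + 1 = 55.
Lower bound: ⌈55/11⌉ = 5 cabins.
A packing using 6 cabins:
  cabin 1: 10 + 1 = 11
  cabin 2: 8 + 3 = 11
  cabin 3: 6 + 5 = 11
  cabin 4: 6 + 4 = 10
  cabin 5: 4 + 2 + 2 + 2 = 10
  cabin 6: 2 = 2
No arrangement into 5 cabins stays within capacity, so 6 is optimal.

6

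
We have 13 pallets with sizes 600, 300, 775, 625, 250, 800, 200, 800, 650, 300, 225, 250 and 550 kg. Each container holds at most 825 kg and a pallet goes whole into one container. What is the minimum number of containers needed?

Total = 800 + 800 + 775 + 650 + 625 + 600 + 550 + 300 + 300 + 250 + 250 + 225 + 200 = 6325 kg.
Lower bound: ⌈6325/825⌉ = 8 containers.
A packing using 9 containers:
  container 1: 800 = 800
  container 2: 800 = 800
  container 3: 775 = 775
  container 4: 650 = 650
  container 5: 625 + 200 = 825
  container 6: 600 + 225 = 825
  container 7: 550 + 250 = 800
  container 8: 300 + 300 = 600
  container 9: 250 = 250
No arrangement into 8 containers stays within capacity, so 9 is optimal.

9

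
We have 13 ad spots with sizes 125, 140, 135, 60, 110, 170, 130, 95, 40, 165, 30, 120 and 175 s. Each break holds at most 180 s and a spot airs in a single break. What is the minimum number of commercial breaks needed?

Total = 175 + 170 + 165 + 140 + 135 + 130 + 125 + 120 + 110 + 95 + 60 + 40 + 30 = 1495 s.
Lower bound: ⌈1495/180⌉ = 9 commercial breaks.
Also, 10 ad spots each exceed 90 s, and no two of those can share a break, so at least 10 commercial breaks are needed.
A packing using 10 commercial breaks:
  break 1: 175 = 175
  break 2: 170 = 170
  break 3: 165 = 165
  break 4: 140 + 40 = 180
  break 5: 135 + 30 = 165
  break 6: 130 = 130
  break 7: 125 = 125
  break 8: 120 + 60 = 180
  break 9: 110 = 110
  break 10: 95 = 95
This matches the lower bound, so 10 is optimal.

10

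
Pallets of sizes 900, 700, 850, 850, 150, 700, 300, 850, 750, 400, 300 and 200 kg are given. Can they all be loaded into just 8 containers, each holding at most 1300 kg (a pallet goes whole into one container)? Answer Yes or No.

A valid assignment using 7 containers:
  container 1: 900 + 400 = 1300
  container 2: 850 + 300 + 150 = 1300
  container 3: 850 + 300 = 1150
  container 4: 850 + 200 = 1050
  container 5: 750 = 750
  container 6: 700 = 700
  container 7: 700 = 700
That uses only 7 ≤ 8, so 8 containers are enough.

Yes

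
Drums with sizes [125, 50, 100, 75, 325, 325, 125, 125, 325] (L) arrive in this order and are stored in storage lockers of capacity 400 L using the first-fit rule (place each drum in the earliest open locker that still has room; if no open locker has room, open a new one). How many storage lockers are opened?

  125 → locker 1 (new)  [load 125/400]
  50 → locker 1  [load 175/400]
  100 → locker 1  [load 275/400]
  75 → locker 1  [load 350/400]
  325 → locker 2 (new)  [load 325/400]
  325 → locker 3 (new)  [load 325/400]
  125 → locker 4 (new)  [load 125/400]
  125 → locker 4  [load 250/400]
  325 → locker 5 (new)  [load 325/400]
5 storage lockers opened.

5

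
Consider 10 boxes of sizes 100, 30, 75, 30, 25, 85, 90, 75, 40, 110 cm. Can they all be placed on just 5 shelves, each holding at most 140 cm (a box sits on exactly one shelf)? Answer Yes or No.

Total = 660 cm; ⌈660/140⌉ = 5.
6 boxes each exceed half the capacity and cannot share a shelf, forcing at least 6 shelves.
At least 6 shelves are required, but only 5 are allowed.

No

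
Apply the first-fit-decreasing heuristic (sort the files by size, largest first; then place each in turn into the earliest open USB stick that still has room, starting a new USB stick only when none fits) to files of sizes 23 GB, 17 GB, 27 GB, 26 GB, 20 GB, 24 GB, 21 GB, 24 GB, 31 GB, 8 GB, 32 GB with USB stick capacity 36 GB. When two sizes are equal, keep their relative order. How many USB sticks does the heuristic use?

Sorted descending: 32, 31, 27, 26, 24, 24, 23, 21, 20, 17, 8.
  32 → USB stick 1 (new)  [load 32/36]
  31 → USB stick 2 (new)  [load 31/36]
  27 → USB stick 3 (new)  [load 27/36]
  26 → USB stick 4 (new)  [load 26/36]
  24 → USB stick 5 (new)  [load 24/36]
  24 → USB stick 6 (new)  [load 24/36]
  23 → USB stick 7 (new)  [load 23/36]
  21 → USB stick 8 (new)  [load 21/36]
  20 → USB stick 9 (new)  [load 20/36]
  17 → USB stick 10 (new)  [load 17/36]
  8 → USB stick 3  [load 35/36]
10 USB sticks opened.

10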